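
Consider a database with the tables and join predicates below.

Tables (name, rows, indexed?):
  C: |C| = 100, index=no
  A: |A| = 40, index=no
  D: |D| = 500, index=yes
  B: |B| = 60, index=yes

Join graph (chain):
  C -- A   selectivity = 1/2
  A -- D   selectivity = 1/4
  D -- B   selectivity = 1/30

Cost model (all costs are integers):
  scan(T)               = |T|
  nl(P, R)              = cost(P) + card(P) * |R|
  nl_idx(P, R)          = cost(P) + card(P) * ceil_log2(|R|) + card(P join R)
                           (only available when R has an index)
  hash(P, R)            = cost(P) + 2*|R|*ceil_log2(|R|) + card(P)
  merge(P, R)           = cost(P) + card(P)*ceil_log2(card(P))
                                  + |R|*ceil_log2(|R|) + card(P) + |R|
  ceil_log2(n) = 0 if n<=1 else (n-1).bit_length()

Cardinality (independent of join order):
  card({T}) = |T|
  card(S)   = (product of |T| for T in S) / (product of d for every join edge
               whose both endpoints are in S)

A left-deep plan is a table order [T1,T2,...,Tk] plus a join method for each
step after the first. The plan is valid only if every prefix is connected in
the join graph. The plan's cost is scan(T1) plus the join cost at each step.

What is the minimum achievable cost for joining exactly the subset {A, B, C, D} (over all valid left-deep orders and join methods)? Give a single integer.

14480

Selinger DP over subsets of {A,B,C,D}:
  {C}: scan cost=100, card=100
  {A}: scan cost=40, card=40
  {D}: scan cost=500, card=500
  {B}: scan cost=60, card=60
  {AC}: card=2000; try (A,hash)→680, (C,merge)→1120, (A,merge)→1180, (C,hash)→1480, (C,nl)→4040, (A,nl)→4100; best=680 via (A,hash)
  {AD}: card=5000; try (A,hash)→1480, (D,merge)→5320, (D,nl_idx)→5400, (A,merge)→5780, (D,hash)→9080, (D,nl)→20040 …(+1); best=1480 via (A,hash)
  {BD}: card=1000; try (D,nl_idx)→1600, (B,hash)→1720, (B,nl_idx)→4500, (D,merge)→5480, (B,merge)→5920, (D,hash)→9120 …(+2); best=1600 via (D,nl_idx)
  {ACD}: card=250000; try (C,hash)→7880, (D,hash)→11680, (D,merge)→29680, (C,merge)→72280, (D,nl_idx)→268680, (C,nl)→501480 …(+1); best=7880 via (C,hash)
  {ABD}: card=10000; try (A,hash)→3080, (B,hash)→7200, (A,merge)→12880, (B,nl_idx)→41480, (A,nl)→41600, (B,merge)→71900 …(+1); best=3080 via (A,hash)
  {ABCD}: card=500000; try (C,hash)→14480, (C,merge)→153880, (B,hash)→258600, (C,nl)→1003080, (B,nl_idx)→2007880, (B,merge)→4758300 …(+1); best=14480 via (C,hash)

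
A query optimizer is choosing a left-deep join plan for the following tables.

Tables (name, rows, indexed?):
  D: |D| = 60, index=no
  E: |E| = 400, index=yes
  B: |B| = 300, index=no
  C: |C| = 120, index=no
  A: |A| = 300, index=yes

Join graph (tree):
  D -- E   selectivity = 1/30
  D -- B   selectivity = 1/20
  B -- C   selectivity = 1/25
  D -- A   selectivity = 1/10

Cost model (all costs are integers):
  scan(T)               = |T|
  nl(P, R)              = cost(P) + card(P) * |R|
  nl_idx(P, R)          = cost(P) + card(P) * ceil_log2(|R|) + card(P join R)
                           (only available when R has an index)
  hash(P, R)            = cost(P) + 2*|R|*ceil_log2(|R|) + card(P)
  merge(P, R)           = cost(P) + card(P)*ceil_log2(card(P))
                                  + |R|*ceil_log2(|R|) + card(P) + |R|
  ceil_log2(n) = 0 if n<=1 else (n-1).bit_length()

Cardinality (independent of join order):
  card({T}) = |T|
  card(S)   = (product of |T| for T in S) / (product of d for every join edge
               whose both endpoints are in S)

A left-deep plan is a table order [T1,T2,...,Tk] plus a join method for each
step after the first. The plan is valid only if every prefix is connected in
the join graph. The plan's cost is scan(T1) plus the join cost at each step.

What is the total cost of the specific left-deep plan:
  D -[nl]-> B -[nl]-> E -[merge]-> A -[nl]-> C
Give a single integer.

43761060

step 1: scan D: cost=60, card=60
step 2: join B via nl
    card(P join B) = 60*300/(20) = 900
    cost = 60 + 60*300 = 18060
step 3: join E via nl
    card(P join E) = 900*400/(30) = 12000
    cost = 18060 + 900*400 = 378060
step 4: join A via merge
    card(P join A) = 12000*300/(10) = 360000
    cost = 378060 + 12000*14 + 300*9 + 12000 + 300 = 561060
step 5: join C via nl
    card(P join C) = 360000*120/(25) = 1728000
    cost = 561060 + 360000*120 = 43761060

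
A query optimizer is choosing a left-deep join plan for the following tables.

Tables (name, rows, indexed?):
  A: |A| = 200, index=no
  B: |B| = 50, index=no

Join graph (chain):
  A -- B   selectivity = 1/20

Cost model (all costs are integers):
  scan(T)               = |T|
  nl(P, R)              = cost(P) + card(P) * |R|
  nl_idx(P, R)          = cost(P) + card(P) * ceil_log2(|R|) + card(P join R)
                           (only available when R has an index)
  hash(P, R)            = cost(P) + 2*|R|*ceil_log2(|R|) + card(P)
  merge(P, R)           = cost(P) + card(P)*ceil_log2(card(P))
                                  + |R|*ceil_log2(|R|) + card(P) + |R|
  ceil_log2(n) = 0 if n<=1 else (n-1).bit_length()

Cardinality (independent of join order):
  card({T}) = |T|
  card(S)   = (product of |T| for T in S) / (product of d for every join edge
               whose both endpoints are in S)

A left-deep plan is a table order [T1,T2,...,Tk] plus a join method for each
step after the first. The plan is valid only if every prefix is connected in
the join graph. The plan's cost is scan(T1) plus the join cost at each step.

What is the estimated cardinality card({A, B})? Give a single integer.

Tables in S: A(200), B(50)
Edges inside S: A-B(d=20)
numerator = 200 * 50 = 10000
denominator = 20 = 20
card(S) = 10000 / 20 = 500

500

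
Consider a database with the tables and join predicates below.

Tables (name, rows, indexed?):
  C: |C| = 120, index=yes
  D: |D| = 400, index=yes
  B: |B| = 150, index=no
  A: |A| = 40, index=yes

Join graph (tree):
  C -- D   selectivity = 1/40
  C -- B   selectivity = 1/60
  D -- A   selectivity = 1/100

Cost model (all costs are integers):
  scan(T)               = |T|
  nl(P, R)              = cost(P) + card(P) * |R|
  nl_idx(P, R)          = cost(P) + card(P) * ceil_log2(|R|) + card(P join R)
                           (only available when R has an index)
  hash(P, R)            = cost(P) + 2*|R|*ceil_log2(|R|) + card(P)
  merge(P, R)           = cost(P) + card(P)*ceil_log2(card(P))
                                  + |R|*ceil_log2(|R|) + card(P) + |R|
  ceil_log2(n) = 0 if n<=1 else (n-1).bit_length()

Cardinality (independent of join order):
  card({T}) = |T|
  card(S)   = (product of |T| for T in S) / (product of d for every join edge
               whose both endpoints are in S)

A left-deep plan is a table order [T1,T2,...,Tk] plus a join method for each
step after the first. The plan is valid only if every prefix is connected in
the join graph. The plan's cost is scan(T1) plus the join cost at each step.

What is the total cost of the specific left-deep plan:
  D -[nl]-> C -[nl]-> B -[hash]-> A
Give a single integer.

step 1: scan D: cost=400, card=400
step 2: join C via nl
    card(P join C) = 400*120/(40) = 1200
    cost = 400 + 400*120 = 48400
step 3: join B via nl
    card(P join B) = 1200*150/(60) = 3000
    cost = 48400 + 1200*150 = 228400
step 4: join A via hash
    card(P join A) = 3000*40/(100) = 1200
    cost = 228400 + 2*40*6 + 3000 = 231880

231880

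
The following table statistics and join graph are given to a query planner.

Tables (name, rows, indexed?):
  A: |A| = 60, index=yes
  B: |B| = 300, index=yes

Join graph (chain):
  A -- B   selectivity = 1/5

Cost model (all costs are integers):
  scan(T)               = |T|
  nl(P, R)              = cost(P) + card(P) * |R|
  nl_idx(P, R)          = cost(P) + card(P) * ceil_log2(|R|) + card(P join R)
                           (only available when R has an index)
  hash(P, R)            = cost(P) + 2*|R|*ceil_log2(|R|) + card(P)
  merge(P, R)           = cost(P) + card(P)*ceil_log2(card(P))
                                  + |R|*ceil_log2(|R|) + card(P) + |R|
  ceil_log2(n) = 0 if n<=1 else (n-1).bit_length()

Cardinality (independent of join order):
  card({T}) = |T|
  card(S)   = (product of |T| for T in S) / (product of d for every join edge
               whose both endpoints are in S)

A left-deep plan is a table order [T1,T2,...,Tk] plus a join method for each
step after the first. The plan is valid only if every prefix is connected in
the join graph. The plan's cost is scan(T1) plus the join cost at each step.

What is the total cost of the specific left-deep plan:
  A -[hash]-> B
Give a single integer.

5520

step 1: scan A: cost=60, card=60
step 2: join B via hash
    card(P join B) = 60*300/(5) = 3600
    cost = 60 + 2*300*9 + 60 = 5520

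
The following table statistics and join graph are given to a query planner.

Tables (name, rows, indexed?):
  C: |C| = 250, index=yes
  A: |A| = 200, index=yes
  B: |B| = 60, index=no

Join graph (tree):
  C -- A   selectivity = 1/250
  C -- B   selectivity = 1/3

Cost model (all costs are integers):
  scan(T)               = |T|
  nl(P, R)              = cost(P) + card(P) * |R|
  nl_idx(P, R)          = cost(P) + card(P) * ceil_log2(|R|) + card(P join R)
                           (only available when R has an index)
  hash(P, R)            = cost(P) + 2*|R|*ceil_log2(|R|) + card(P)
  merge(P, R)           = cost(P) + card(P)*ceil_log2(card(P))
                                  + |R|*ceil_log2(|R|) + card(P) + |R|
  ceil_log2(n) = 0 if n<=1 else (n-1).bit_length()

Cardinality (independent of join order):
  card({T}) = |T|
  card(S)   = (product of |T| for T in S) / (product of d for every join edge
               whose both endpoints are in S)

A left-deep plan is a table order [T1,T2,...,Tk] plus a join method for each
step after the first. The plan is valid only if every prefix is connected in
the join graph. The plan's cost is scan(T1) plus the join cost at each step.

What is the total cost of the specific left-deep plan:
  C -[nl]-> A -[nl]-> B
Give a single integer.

62250

step 1: scan C: cost=250, card=250
step 2: join A via nl
    card(P join A) = 250*200/(250) = 200
    cost = 250 + 250*200 = 50250
step 3: join B via nl
    card(P join B) = 200*60/(3) = 4000
    cost = 50250 + 200*60 = 62250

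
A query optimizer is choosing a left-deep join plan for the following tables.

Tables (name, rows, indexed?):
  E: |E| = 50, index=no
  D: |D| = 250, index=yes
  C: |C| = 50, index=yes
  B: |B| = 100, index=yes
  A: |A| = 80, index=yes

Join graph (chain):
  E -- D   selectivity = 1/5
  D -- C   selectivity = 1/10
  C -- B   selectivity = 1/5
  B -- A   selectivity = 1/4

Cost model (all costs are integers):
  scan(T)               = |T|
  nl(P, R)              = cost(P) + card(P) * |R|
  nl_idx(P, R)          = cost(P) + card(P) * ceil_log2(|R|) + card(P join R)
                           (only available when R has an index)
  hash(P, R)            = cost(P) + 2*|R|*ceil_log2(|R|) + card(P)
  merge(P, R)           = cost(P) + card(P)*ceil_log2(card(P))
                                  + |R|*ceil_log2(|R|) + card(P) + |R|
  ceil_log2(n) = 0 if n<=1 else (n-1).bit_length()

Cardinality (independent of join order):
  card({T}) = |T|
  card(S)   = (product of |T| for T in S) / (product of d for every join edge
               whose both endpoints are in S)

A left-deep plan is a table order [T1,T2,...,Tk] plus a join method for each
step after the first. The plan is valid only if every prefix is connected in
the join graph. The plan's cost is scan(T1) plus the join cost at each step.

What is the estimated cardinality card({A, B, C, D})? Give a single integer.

Tables in S: A(80), B(100), C(50), D(250)
Edges inside S: D-C(d=10), C-B(d=5), B-A(d=4)
numerator = 80 * 100 * 50 * 250 = 100000000
denominator = 10 * 5 * 4 = 200
card(S) = 100000000 / 200 = 500000

500000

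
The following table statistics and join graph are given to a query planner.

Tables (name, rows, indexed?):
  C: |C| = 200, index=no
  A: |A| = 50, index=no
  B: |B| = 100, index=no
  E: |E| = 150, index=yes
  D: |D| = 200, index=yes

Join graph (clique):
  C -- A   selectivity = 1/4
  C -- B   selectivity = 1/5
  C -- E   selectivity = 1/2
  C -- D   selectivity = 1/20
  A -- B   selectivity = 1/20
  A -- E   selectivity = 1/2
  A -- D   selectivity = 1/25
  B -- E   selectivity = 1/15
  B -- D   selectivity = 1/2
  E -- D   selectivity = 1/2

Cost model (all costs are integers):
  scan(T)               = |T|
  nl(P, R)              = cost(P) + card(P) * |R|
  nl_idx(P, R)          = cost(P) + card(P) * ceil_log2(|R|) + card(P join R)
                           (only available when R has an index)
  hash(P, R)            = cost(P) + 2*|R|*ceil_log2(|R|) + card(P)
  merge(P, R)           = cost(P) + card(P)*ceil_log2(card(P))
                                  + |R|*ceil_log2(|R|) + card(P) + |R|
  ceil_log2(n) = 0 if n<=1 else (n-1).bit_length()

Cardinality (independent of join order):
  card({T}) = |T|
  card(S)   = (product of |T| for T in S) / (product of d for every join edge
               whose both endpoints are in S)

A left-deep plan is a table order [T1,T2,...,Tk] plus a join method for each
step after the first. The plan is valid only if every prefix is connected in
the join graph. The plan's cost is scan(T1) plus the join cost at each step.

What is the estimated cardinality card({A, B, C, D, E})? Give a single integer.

625

Tables in S: A(50), B(100), C(200), D(200), E(150)
Edges inside S: C-A(d=4), C-B(d=5), C-E(d=2), C-D(d=20), A-B(d=20), A-E(d=2), A-D(d=25), B-E(d=15), B-D(d=2), E-D(d=2)
numerator = 50 * 100 * 200 * 200 * 150 = 30000000000
denominator = 4 * 5 * 2 * 20 * 20 * 2 * 25 * 15 * 2 * 2 = 48000000
card(S) = 30000000000 / 48000000 = 625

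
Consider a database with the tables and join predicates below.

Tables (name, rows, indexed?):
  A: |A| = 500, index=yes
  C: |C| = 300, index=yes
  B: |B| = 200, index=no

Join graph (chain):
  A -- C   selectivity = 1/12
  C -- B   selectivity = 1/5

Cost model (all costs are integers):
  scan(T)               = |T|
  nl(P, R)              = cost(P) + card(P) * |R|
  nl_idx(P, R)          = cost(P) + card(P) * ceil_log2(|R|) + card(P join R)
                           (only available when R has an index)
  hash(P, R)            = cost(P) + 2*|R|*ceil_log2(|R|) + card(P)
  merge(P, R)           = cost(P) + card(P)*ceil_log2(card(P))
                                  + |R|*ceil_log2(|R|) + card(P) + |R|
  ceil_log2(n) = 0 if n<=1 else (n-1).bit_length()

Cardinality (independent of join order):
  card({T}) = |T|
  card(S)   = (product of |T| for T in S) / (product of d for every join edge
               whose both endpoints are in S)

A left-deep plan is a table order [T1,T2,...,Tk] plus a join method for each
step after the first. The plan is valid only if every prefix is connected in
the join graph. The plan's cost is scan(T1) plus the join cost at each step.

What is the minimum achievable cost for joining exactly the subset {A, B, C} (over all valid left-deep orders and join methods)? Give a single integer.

22100

Selinger DP over subsets of {A,B,C}:
  {A}: scan cost=500, card=500
  {C}: scan cost=300, card=300
  {B}: scan cost=200, card=200
  {AC}: card=12500; try (C,hash)→6400, (A,merge)→8300, (C,merge)→8500, (A,hash)→9600, (A,nl_idx)→15500, (C,nl_idx)→17500 …(+2); best=6400 via (C,hash)
  {BC}: card=12000; try (B,hash)→3800, (C,merge)→5000, (B,merge)→5100, (C,hash)→5800, (C,nl_idx)→14000, (C,nl)→60200 …(+1); best=3800 via (B,hash)
  {ABC}: card=500000; try (B,hash)→22100, (A,hash)→24800, (A,merge)→188800, (B,merge)→195700, (A,nl_idx)→611800, (B,nl)→2506400 …(+1); best=22100 via (B,hash)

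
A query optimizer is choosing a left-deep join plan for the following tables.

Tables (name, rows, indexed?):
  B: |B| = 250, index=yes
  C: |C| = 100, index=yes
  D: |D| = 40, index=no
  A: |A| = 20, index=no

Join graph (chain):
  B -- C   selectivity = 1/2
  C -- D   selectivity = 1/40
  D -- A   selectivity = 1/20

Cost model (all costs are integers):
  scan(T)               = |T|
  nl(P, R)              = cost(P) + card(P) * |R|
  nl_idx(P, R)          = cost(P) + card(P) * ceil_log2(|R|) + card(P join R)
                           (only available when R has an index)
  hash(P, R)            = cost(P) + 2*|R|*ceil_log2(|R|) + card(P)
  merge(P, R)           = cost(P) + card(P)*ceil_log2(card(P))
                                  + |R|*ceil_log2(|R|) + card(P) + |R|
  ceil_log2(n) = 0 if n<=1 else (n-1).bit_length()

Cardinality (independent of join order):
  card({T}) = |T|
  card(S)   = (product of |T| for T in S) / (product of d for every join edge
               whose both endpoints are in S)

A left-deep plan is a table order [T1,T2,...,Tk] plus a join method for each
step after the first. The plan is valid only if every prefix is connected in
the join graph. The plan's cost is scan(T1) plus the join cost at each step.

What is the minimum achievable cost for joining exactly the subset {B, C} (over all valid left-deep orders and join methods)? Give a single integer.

Selinger DP over subsets of {B,C}:
  {B}: scan cost=250, card=250
  {C}: scan cost=100, card=100
  {BC}: card=12500; try (C,hash)→1900, (B,merge)→3150, (C,merge)→3300, (B,hash)→4200, (B,nl_idx)→13400, (C,nl_idx)→14500 …(+2); best=1900 via (C,hash)

1900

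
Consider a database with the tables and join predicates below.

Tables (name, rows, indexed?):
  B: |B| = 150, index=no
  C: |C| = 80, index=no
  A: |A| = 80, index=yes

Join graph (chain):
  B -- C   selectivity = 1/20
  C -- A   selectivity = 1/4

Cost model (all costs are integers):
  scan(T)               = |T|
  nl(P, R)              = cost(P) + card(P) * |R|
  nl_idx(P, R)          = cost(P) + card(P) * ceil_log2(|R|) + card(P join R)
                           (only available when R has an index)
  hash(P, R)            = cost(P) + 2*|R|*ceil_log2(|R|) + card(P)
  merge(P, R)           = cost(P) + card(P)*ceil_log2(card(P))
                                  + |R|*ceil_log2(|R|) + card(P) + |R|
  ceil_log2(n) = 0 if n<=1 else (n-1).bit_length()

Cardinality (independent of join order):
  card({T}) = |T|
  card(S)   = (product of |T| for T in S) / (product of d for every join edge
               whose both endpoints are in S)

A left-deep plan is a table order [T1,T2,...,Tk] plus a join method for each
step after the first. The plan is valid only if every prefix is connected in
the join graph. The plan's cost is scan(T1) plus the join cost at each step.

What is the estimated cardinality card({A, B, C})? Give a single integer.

Tables in S: A(80), B(150), C(80)
Edges inside S: B-C(d=20), C-A(d=4)
numerator = 80 * 150 * 80 = 960000
denominator = 20 * 4 = 80
card(S) = 960000 / 80 = 12000

12000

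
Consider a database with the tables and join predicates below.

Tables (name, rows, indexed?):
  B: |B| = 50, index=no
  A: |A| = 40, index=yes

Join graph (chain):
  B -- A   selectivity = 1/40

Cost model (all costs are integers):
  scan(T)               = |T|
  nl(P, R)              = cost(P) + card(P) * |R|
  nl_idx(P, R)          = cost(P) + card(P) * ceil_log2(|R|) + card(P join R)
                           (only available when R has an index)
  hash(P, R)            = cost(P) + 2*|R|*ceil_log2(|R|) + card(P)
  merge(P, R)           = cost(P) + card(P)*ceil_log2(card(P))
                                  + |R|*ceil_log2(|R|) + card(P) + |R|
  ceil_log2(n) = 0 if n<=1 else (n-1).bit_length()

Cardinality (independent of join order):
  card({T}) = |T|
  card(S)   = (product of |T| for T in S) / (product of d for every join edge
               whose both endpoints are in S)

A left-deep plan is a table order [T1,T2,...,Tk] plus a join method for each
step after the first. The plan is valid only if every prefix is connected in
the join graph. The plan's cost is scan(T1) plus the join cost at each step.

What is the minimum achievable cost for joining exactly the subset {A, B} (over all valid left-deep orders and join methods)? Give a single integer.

400

Selinger DP over subsets of {A,B}:
  {B}: scan cost=50, card=50
  {A}: scan cost=40, card=40
  {AB}: card=50; try (A,nl_idx)→400, (A,hash)→580, (B,merge)→670, (B,hash)→680, (A,merge)→680, (B,nl)→2040 …(+1); best=400 via (A,nl_idx)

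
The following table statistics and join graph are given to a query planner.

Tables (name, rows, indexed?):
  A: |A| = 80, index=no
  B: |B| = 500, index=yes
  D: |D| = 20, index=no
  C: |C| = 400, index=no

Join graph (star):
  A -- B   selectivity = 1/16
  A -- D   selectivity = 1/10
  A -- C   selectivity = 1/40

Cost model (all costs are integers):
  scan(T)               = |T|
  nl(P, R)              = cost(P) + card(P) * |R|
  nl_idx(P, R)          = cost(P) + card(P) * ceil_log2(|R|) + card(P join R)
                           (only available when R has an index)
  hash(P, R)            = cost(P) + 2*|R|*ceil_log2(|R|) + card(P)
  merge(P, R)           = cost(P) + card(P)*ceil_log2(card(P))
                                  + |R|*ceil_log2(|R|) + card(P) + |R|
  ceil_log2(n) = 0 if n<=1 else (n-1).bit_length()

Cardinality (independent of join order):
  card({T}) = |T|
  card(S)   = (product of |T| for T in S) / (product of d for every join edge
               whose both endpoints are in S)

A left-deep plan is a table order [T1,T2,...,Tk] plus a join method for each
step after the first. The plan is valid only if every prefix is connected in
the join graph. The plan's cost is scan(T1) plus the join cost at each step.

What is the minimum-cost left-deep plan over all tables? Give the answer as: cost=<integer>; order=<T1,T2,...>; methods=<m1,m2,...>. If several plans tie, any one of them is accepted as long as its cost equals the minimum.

cost=13520; order=C,A,D,B; methods=hash,hash,hash

Selinger DP (subsets sized 1..n):
  {A}: scan cost=80, card=80
  {B}: scan cost=500, card=500
  {D}: scan cost=20, card=20
  {C}: scan cost=400, card=400
  {AB}: card=2500; try (A,hash)→2120, (B,nl_idx)→3300, (B,merge)→5720, (A,merge)→6140, (B,hash)→9160, (B,nl)→40080 …(+1); best=2120 via (A,hash)
  {AD}: card=160; try (D,hash)→360, (A,merge)→780, (D,merge)→840, (A,hash)→1160, (A,nl)→1620, (D,nl)→1680; best=360 via (D,hash)
  {AC}: card=800; try (A,hash)→1920, (C,merge)→4720, (A,merge)→5040, (C,hash)→7360, (C,nl)→32080, (A,nl)→32400; best=1920 via (A,hash)
  {ABD}: card=5000; try (D,hash)→4820, (B,merge)→6800, (B,nl_idx)→6800, (B,hash)→9520, (D,merge)→34740, (D,nl)→52120 …(+1); best=4820 via (D,hash)
  {ABC}: card=25000; try (B,hash)→11720, (C,hash)→11820, (B,merge)→15720, (B,nl_idx)→34120, (C,merge)→38620, (B,nl)→401920 …(+1); best=11720 via (B,hash)
  {ACD}: card=1600; try (D,hash)→2920, (C,merge)→5800, (C,hash)→7720, (D,merge)→10840, (D,nl)→17920, (C,nl)→64360; best=2920 via (D,hash)
  {ABCD}: card=50000; try (B,hash)→13520, (C,hash)→17020, (B,merge)→27120, (D,hash)→36920, (B,nl_idx)→67320, (C,merge)→78820 …(+4); best=13520 via (B,hash)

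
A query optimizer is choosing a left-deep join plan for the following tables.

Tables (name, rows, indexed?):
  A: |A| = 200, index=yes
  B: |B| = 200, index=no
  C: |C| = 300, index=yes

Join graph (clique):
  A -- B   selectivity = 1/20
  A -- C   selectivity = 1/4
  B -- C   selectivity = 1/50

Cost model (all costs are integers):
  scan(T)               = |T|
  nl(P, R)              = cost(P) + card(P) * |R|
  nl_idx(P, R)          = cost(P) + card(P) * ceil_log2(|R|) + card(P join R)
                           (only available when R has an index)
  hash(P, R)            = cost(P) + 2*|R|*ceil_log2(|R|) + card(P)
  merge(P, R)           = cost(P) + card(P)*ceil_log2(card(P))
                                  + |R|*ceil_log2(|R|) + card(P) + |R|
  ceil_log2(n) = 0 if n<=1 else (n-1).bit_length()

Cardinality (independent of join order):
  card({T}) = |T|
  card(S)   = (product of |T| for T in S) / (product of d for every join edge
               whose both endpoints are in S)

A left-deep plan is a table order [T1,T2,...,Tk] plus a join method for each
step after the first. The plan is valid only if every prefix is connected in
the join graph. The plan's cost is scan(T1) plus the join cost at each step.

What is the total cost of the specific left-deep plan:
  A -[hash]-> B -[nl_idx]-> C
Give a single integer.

step 1: scan A: cost=200, card=200
step 2: join B via hash
    card(P join B) = 200*200/(20) = 2000
    cost = 200 + 2*200*8 + 200 = 3600
step 3: join C via nl_idx
    card(P join C) = 2000*300/(4*50) = 3000
    cost = 3600 + 2000*9 + 3000 = 24600

24600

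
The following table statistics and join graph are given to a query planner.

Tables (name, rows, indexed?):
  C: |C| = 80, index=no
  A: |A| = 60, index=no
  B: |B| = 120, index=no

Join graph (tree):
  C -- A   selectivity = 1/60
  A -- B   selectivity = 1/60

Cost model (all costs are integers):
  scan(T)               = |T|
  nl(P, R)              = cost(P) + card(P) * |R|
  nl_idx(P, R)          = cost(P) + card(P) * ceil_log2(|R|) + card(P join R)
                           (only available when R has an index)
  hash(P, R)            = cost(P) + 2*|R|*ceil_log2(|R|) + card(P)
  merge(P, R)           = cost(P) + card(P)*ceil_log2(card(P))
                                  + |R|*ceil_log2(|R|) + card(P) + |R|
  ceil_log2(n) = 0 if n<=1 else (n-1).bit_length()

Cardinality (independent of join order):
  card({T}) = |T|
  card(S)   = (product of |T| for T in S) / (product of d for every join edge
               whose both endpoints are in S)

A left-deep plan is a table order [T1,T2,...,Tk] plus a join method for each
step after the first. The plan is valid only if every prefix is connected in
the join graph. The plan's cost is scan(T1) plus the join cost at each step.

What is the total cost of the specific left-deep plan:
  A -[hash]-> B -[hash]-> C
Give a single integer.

3040

step 1: scan A: cost=60, card=60
step 2: join B via hash
    card(P join B) = 60*120/(60) = 120
    cost = 60 + 2*120*7 + 60 = 1800
step 3: join C via hash
    card(P join C) = 120*80/(60) = 160
    cost = 1800 + 2*80*7 + 120 = 3040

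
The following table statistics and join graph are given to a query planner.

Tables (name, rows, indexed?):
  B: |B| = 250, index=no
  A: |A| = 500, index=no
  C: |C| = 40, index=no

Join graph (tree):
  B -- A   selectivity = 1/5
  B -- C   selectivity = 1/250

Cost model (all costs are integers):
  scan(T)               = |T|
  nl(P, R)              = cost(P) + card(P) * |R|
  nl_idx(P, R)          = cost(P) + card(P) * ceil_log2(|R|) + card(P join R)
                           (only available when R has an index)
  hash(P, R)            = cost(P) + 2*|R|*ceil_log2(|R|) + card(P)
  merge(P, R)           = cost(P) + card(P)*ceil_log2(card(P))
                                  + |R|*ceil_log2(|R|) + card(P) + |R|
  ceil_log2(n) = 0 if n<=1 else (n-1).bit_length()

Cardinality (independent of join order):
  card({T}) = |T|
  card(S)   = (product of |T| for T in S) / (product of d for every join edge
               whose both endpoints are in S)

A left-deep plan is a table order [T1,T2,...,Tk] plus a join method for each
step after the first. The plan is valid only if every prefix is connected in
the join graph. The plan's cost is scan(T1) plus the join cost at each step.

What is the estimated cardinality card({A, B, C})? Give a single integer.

4000

Tables in S: A(500), B(250), C(40)
Edges inside S: B-A(d=5), B-C(d=250)
numerator = 500 * 250 * 40 = 5000000
denominator = 5 * 250 = 1250
card(S) = 5000000 / 1250 = 4000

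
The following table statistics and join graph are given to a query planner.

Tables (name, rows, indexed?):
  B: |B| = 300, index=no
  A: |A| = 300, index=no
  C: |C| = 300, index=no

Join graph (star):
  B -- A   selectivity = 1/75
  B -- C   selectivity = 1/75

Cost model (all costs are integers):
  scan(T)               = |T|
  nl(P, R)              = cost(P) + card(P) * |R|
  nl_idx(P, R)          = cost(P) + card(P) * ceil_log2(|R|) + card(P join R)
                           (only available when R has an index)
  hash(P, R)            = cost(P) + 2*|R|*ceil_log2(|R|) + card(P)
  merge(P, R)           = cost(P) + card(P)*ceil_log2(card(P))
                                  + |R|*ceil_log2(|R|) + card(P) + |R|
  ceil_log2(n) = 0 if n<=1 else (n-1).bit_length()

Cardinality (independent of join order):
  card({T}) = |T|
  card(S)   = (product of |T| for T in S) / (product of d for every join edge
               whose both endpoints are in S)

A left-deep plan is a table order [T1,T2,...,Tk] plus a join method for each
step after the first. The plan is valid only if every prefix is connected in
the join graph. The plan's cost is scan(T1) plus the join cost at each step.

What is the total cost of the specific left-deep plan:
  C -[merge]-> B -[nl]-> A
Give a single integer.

366300

step 1: scan C: cost=300, card=300
step 2: join B via merge
    card(P join B) = 300*300/(75) = 1200
    cost = 300 + 300*9 + 300*9 + 300 + 300 = 6300
step 3: join A via nl
    card(P join A) = 1200*300/(75) = 4800
    cost = 6300 + 1200*300 = 366300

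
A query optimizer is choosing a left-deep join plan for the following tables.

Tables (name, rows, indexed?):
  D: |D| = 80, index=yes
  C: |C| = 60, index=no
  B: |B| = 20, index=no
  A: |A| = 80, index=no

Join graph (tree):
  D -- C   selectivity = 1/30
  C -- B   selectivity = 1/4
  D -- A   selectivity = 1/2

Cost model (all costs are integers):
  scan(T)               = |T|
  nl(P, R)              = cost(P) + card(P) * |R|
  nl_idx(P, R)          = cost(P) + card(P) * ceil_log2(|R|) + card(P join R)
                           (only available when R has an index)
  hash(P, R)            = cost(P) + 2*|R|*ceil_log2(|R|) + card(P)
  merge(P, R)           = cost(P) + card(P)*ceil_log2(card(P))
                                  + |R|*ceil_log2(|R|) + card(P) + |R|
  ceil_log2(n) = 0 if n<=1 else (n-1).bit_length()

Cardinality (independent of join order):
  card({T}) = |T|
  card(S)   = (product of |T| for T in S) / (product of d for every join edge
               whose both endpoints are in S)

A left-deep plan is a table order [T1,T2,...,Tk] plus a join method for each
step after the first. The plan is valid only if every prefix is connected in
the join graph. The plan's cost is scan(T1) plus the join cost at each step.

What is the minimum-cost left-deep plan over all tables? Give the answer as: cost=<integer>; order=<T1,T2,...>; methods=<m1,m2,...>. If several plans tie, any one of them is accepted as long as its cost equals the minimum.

Selinger DP (subsets sized 1..n):
  {D}: scan cost=80, card=80
  {C}: scan cost=60, card=60
  {B}: scan cost=20, card=20
  {A}: scan cost=80, card=80
  {CD}: card=160; try (D,nl_idx)→640, (C,hash)→880, (D,merge)→1120, (C,merge)→1140, (D,hash)→1240, (D,nl)→4860 …(+1); best=640 via (D,nl_idx)
  {AD}: card=3200; try (D,hash)→1280, (A,hash)→1280, (D,merge)→1360, (A,merge)→1360, (D,nl_idx)→3840, (D,nl)→6480 …(+1); best=1280 via (D,hash)
  {BC}: card=300; try (B,hash)→320, (C,merge)→560, (B,merge)→600, (C,hash)→760, (C,nl)→1220, (B,nl)→1260; best=320 via (B,hash)
  {BCD}: card=800; try (B,hash)→1000, (D,hash)→1740, (B,merge)→2200, (D,nl_idx)→3220, (B,nl)→3840, (D,merge)→3960 …(+1); best=1000 via (B,hash)
  {ACD}: card=6400; try (A,hash)→1920, (A,merge)→2720, (C,hash)→5200, (A,nl)→13440, (C,merge)→43300, (C,nl)→193280; best=1920 via (A,hash)
  {ABCD}: card=32000; try (A,hash)→2920, (B,hash)→8520, (A,merge)→10440, (A,nl)→65000, (B,merge)→91640, (B,nl)→129920; best=2920 via (A,hash)

cost=2920; order=C,D,B,A; methods=nl_idx,hash,hash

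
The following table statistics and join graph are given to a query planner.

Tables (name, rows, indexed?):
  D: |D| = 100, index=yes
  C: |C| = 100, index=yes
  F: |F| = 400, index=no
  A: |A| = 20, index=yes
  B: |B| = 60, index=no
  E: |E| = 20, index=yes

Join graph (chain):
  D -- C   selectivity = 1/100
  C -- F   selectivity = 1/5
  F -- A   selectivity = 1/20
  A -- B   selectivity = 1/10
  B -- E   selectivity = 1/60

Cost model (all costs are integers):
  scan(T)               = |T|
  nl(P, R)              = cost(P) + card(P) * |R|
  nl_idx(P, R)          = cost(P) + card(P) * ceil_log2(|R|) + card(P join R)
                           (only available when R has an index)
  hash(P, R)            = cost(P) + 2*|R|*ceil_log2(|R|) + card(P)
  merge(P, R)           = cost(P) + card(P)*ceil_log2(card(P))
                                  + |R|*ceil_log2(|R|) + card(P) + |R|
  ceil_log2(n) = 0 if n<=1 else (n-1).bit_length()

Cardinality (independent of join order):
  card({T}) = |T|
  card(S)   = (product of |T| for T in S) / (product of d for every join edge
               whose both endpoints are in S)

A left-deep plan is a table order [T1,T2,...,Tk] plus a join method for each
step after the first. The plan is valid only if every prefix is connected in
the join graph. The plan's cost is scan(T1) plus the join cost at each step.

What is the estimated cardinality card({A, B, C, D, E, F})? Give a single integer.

16000

Tables in S: A(20), B(60), C(100), D(100), E(20), F(400)
Edges inside S: D-C(d=100), C-F(d=5), F-A(d=20), A-B(d=10), B-E(d=60)
numerator = 20 * 60 * 100 * 100 * 20 * 400 = 96000000000
denominator = 100 * 5 * 20 * 10 * 60 = 6000000
card(S) = 96000000000 / 6000000 = 16000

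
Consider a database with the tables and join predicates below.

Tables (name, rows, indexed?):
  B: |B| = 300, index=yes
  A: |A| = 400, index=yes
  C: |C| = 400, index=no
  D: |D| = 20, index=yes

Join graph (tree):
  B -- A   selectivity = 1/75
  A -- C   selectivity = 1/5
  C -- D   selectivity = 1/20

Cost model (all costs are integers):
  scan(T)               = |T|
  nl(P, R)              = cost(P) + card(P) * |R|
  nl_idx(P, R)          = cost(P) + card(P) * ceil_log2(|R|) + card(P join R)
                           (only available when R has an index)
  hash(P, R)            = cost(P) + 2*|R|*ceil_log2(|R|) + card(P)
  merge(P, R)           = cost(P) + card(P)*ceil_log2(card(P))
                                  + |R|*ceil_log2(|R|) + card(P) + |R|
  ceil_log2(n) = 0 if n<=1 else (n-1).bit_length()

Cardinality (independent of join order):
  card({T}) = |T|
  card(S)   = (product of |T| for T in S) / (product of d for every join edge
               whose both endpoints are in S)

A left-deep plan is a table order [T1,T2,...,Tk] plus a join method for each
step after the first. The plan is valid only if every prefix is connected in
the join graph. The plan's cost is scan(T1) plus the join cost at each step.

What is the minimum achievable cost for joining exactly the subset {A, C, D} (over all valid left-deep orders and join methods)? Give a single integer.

8600

Selinger DP over subsets of {A,C,D}:
  {A}: scan cost=400, card=400
  {C}: scan cost=400, card=400
  {D}: scan cost=20, card=20
  {AC}: card=32000; try (C,hash)→8000, (A,hash)→8000, (C,merge)→8400, (A,merge)→8400, (A,nl_idx)→36000, (C,nl)→160400 …(+1); best=8000 via (C,hash)
  {CD}: card=400; try (D,hash)→1000, (D,nl_idx)→2800, (C,merge)→4140, (D,merge)→4520, (C,hash)→7240, (C,nl)→8020 …(+1); best=1000 via (D,hash)
  {ACD}: card=32000; try (A,hash)→8600, (A,merge)→9000, (A,nl_idx)→36600, (D,hash)→40200, (A,nl)→161000, (D,nl_idx)→200000 …(+2); best=8600 via (A,hash)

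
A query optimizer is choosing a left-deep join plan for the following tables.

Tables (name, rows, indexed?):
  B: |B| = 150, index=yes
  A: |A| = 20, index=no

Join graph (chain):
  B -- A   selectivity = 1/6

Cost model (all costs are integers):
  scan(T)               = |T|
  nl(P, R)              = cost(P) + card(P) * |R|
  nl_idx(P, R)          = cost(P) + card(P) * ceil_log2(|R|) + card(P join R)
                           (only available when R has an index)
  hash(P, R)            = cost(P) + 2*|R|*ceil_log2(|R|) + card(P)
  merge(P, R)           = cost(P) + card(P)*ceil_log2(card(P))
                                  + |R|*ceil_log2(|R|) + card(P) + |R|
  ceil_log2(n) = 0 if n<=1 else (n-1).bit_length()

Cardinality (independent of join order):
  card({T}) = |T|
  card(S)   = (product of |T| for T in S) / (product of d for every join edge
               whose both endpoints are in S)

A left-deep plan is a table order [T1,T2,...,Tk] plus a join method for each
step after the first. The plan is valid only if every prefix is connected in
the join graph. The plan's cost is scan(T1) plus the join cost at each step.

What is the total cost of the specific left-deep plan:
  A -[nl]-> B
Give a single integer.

3020

step 1: scan A: cost=20, card=20
step 2: join B via nl
    card(P join B) = 20*150/(6) = 500
    cost = 20 + 20*150 = 3020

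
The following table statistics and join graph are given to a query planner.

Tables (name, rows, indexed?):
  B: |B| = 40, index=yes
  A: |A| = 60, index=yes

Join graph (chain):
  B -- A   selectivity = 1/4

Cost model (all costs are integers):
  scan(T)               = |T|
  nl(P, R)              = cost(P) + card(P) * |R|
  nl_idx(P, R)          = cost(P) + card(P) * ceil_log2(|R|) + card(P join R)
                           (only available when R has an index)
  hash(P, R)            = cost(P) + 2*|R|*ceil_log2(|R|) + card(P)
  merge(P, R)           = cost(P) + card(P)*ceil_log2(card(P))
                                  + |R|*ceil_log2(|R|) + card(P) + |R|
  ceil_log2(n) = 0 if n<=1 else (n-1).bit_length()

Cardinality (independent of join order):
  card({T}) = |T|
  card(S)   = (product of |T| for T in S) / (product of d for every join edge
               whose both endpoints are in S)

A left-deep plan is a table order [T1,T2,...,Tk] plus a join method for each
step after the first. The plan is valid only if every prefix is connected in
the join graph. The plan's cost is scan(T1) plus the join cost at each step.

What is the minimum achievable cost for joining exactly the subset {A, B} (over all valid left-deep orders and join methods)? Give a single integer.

600

Selinger DP over subsets of {A,B}:
  {B}: scan cost=40, card=40
  {A}: scan cost=60, card=60
  {AB}: card=600; try (B,hash)→600, (A,merge)→740, (B,merge)→760, (A,hash)→800, (A,nl_idx)→880, (B,nl_idx)→1020 …(+2); best=600 via (B,hash)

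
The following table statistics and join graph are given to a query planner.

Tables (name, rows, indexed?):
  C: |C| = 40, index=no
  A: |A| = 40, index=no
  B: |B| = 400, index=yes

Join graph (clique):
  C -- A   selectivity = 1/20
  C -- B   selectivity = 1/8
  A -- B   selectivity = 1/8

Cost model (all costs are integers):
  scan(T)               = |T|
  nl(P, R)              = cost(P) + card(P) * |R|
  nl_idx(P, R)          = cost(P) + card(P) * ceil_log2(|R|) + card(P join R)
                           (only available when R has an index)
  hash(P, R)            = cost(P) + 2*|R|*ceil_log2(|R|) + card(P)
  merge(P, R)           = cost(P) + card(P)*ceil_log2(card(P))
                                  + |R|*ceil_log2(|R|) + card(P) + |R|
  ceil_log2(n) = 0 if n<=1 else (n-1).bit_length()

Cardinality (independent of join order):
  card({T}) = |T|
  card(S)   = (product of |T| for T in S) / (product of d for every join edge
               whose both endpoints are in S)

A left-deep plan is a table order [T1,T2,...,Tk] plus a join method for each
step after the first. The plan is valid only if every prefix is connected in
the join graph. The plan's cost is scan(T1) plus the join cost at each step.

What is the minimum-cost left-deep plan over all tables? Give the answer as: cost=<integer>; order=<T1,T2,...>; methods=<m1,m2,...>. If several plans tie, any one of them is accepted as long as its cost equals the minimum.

Selinger DP (subsets sized 1..n):
  {C}: scan cost=40, card=40
  {A}: scan cost=40, card=40
  {B}: scan cost=400, card=400
  {AC}: card=80; try (C,hash)→560, (A,hash)→560, (C,merge)→600, (A,merge)→600, (C,nl)→1640, (A,nl)→1640; best=560 via (C,hash)
  {BC}: card=2000; try (C,hash)→1280, (B,nl_idx)→2400, (B,merge)→4320, (C,merge)→4680, (B,hash)→7280, (B,nl)→16040 …(+1); best=1280 via (C,hash)
  {AB}: card=2000; try (A,hash)→1280, (B,nl_idx)→2400, (B,merge)→4320, (A,merge)→4680, (B,hash)→7280, (B,nl)→16040 …(+1); best=1280 via (A,hash)
  {ABC}: card=500; try (B,nl_idx)→1780, (C,hash)→3760, (A,hash)→3760, (B,merge)→5200, (B,hash)→7840, (C,merge)→25560 …(+4); best=1780 via (B,nl_idx)

cost=1780; order=A,C,B; methods=hash,nl_idx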